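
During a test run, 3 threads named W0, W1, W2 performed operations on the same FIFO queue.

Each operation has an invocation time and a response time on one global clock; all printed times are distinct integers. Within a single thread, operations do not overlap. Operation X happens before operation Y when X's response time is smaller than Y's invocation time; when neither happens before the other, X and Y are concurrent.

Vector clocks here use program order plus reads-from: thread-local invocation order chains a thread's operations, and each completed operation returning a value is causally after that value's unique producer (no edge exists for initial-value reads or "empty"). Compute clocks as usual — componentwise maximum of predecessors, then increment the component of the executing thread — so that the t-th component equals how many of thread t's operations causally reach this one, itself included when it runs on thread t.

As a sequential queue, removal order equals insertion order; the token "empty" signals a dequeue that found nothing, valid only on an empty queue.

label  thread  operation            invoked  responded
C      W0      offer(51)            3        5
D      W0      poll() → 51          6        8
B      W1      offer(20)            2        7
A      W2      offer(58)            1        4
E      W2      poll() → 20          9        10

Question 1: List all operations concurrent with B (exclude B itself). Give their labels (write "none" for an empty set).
B runs from 2 to 7; window-overlapping ops are concurrent
A [1,4]: concurrent
C [3,5]: concurrent
D [6,8]: concurrent
E [9,10]: after

A, C, D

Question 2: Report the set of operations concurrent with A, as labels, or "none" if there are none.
concurrent with A ([1,4]): every op whose interval crosses 1..4
B [2,7]: concurrent
C [3,5]: concurrent
D [6,8]: after
E [9,10]: after

B, C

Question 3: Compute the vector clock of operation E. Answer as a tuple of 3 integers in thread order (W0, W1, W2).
A, invoked 1, has no incoming edges; only W2's bump applies → (0, 0, 1)
B, invoked 2, has no incoming edges; only W1's bump applies → (0, 1, 0)
C, invoked 3, has no incoming edges; only W0's bump applies → (1, 0, 0)
merge at D (invoked 6): VC(C)=(1, 0, 0), own-thread bump on W0 → (2, 0, 0)
merge at E (invoked 9): VC(A)=(0, 0, 1), VC(B)=(0, 1, 0), own-thread bump on W2 → (0, 1, 2)
target: VC(E) = (0, 1, 2)

(0, 1, 2)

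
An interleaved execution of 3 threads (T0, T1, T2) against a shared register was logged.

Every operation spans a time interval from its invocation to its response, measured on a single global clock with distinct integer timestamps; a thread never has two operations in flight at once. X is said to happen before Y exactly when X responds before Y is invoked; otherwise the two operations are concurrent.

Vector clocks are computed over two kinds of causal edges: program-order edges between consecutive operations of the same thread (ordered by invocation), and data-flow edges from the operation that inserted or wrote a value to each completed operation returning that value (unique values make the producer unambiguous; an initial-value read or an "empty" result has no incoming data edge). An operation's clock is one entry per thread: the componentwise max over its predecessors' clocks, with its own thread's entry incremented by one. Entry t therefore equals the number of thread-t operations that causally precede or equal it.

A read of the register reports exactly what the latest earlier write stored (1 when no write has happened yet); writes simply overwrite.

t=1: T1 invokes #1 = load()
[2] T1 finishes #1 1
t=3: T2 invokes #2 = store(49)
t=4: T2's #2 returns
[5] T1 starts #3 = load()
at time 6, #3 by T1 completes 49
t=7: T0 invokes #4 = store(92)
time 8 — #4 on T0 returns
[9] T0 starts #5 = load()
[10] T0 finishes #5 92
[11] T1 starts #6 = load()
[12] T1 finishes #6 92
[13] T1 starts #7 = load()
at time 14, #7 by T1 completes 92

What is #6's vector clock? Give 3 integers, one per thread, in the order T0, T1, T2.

(1, 3, 1)

VC(#2, invoked at 3): no causal predecessors; +1 on T2 → (0, 0, 1)
VC(#1, invoked at 1): no causal predecessors; +1 on T1 → (0, 1, 0)
VC(#4, invoked at 7): no causal predecessors; +1 on T0 → (1, 0, 0)
merge at #5 (invoked 9): VC(#4)=(1, 0, 0), own-thread bump on T0 → (2, 0, 0)
merge at #3 (invoked 5): VC(#1)=(0, 1, 0), VC(#2)=(0, 0, 1), own-thread bump on T1 → (0, 2, 1)
merge at #6 (invoked 11): VC(#3)=(0, 2, 1), VC(#4)=(1, 0, 0), own-thread bump on T1 → (1, 3, 1)
merge at #7 (invoked 13): VC(#4)=(1, 0, 0), VC(#6)=(1, 3, 1), own-thread bump on T1 → (1, 4, 1)
target: VC(#6) = (1, 3, 1)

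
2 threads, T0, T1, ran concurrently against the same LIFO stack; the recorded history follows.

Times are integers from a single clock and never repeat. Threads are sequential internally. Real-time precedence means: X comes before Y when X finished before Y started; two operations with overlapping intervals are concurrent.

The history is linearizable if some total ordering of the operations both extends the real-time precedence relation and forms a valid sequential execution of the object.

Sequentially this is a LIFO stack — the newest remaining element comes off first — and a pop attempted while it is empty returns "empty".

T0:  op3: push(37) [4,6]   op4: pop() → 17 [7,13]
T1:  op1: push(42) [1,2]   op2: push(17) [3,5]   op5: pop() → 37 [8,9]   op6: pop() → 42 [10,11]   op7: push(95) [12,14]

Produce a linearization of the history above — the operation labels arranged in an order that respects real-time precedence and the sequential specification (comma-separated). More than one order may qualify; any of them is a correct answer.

op1, op2, op3, op5, op4, op6, op7

after step 1 (op1 push(42)): stack <42>
after step 2 (op2 push(17)): stack <42,17>
after step 3 (op3 push(37)): stack <42,17,37>
after step 4 (op5 pop() → 37): stack <42,17>
after step 5 (op4 pop() → 17): stack <42>
after step 6 (op6 pop() → 42): stack <>
after step 7 (op7 push(95)): stack <95>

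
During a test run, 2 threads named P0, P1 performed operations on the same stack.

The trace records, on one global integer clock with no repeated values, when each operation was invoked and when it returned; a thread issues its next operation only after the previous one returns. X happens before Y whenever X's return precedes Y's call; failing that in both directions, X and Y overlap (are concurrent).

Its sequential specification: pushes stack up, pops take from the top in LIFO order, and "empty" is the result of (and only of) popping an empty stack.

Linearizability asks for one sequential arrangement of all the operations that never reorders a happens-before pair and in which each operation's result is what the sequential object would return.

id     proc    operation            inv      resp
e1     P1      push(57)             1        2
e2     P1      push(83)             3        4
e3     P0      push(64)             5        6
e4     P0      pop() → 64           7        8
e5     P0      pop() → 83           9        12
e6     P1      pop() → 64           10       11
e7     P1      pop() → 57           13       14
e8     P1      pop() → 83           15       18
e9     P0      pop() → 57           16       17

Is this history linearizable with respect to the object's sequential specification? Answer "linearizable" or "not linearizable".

the violation lands at event 11, e6's response at time 11: events 1..10 linearize, events 1..11 do not
one real-time candidate order over the 5 completed operations — the stack replay rejects it
include/drop combinations of the 1 pending operation (e5) were all tried; none helps
e.g. e1, e2, e3, e4, e6 (pending dropped): illegal at step 5, since e6 pop() → 64 cannot apply there

not linearizable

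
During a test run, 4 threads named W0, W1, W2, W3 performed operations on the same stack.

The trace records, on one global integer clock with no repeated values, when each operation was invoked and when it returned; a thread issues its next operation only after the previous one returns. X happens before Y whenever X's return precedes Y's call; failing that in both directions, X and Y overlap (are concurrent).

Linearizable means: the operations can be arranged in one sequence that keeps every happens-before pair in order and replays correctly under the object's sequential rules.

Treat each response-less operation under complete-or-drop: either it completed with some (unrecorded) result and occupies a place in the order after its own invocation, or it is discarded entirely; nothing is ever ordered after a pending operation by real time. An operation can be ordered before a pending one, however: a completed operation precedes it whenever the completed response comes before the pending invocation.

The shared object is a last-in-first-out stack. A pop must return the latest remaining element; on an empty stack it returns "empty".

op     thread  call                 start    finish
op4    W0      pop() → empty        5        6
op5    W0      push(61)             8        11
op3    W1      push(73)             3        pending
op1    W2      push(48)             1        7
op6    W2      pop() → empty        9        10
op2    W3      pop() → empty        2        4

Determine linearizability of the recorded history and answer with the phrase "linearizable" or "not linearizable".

not linearizable

through event 9 a valid linearization exists; event 10 (op6 responding at time 10) ends that
checked exhaustively: 3 real-time-consistent orders of 4 completed operations, zero legal stack replays
completion choices over the 2 pending operations (op3, op5) were checked; none helps
sample order op1, op2, op4, op6 (pending dropped) stalls at step 2 — op2 pop() → empty has no legal effect
sample order op2, op1, op4, op6 (pending dropped) stalls at step 3 — op4 pop() → empty has no legal effect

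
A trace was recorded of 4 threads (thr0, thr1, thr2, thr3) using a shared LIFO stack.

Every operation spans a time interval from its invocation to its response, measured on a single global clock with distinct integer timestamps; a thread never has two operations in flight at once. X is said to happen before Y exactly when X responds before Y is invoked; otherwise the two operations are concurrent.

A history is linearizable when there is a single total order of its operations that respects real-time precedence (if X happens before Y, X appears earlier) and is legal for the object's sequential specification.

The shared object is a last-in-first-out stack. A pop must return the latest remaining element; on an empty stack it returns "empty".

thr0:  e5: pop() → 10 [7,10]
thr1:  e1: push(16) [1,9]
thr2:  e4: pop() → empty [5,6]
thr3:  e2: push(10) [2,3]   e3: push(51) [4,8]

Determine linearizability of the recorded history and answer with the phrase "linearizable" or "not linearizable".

not linearizable

cut after 5 events: linearizable; cut after 6 events (e4 responds, time 6): not linearizable
exactly one order of the 2 completed ops respects real time; the LIFO stack replay fails
include/drop combinations of the 2 pending operations (e1, e3) were all tried; none helps
one such order, e2, e4 (pending dropped), breaks at step 2 where e4 pop() → empty is illegal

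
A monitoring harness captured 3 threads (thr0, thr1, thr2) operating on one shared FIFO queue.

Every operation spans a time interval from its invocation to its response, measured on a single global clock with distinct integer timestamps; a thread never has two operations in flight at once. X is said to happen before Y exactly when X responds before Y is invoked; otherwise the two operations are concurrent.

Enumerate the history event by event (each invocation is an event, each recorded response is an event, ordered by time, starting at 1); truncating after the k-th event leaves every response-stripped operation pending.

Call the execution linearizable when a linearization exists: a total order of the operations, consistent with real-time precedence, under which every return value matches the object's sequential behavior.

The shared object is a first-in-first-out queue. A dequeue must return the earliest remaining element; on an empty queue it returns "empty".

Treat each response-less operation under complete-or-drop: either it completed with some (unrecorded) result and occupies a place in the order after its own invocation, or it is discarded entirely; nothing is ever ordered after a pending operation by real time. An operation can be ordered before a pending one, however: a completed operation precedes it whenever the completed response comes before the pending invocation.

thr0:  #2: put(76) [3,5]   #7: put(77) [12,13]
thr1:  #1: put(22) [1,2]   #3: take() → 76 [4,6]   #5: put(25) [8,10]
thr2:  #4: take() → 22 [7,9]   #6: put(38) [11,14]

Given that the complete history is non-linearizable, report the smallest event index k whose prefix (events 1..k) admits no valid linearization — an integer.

events 1..5 are linearizable; a witness order is #1, #2:
1. #1 put(22), leaving queue <22>
2. #2 put(76), leaving queue <22,76>
with event 6 included (#3 responding at time 6), all real-time-consistent orders fail
take #1, #2, #3: step 3 already fails, because #3 take() → 76 cannot occur there
take #1, #3, #2: step 2 already fails, because #3 take() → 76 cannot occur there

6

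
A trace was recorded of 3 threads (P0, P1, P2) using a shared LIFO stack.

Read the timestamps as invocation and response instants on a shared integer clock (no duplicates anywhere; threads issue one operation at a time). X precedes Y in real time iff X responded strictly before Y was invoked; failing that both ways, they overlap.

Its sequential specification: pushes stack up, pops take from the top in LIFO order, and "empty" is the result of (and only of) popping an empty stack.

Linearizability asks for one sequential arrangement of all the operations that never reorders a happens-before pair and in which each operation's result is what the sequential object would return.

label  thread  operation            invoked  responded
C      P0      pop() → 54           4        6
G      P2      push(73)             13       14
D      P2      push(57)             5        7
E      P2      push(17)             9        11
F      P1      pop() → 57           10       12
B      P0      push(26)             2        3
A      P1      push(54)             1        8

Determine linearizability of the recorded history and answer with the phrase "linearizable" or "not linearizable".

linearizable

witness order: B, A, C, D, F, E, G
after step 1 (B push(26)): stack <26>
after step 2 (A push(54)): stack <26,54>
after step 3 (C pop() → 54): stack <26>
after step 4 (D push(57)): stack <26,57>
after step 5 (F pop() → 57): stack <26>
after step 6 (E push(17)): stack <26,17>
after step 7 (G push(73)): stack <26,17,73>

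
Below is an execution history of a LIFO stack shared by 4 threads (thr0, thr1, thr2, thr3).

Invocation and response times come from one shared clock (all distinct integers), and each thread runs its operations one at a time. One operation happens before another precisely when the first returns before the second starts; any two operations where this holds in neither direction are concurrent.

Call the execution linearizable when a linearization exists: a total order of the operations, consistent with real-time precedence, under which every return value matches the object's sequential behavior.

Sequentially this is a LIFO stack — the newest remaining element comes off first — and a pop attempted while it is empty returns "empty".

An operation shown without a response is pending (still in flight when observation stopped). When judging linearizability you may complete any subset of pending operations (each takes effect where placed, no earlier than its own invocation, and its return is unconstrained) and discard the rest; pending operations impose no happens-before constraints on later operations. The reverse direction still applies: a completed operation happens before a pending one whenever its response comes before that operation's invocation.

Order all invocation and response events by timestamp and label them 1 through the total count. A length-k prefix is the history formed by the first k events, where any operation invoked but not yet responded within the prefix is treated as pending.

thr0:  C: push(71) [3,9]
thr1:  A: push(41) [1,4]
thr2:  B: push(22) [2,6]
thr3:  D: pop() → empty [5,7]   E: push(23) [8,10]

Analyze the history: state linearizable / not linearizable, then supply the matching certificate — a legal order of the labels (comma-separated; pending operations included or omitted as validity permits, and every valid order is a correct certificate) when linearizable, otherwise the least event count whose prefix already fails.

not linearizable — minimal violating prefix: 7 events

events 1..6 are fine; event 7 — the response of D at time 7 — makes the prefix non-linearizable
every one of the 3 real-time-consistent orders over 3 completed LIFO stack ops fails the sequential spec
completion choices over the 1 pending operation (C) were checked; none helps
take A, B, D (pending dropped): step 3 already fails, because D pop() → empty cannot occur there
take A, D, B (pending dropped): step 2 already fails, because D pop() → empty cannot occur there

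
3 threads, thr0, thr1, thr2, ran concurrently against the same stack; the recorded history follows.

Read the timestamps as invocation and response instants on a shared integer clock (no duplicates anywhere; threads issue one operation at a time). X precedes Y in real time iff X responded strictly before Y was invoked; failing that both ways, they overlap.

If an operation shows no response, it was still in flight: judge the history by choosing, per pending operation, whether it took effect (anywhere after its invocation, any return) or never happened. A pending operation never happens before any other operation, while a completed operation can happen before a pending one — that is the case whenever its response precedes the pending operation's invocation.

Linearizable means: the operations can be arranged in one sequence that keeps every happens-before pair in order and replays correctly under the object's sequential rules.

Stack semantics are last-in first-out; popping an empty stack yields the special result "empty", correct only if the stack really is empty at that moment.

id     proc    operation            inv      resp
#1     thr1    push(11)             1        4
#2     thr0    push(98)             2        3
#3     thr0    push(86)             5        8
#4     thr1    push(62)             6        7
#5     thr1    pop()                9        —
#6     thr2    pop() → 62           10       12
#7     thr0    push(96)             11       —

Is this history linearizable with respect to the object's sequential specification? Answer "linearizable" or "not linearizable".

linearizable

a witness: #1, #2, #3, #4, #6
step 1: #1 push(11) — stack <11>
step 2: #2 push(98) — stack <11,98>
step 3: #3 push(86) — stack <11,98,86>
step 4: #4 push(62) — stack <11,98,86,62>
step 5: #6 pop() → 62 — stack <11,98,86>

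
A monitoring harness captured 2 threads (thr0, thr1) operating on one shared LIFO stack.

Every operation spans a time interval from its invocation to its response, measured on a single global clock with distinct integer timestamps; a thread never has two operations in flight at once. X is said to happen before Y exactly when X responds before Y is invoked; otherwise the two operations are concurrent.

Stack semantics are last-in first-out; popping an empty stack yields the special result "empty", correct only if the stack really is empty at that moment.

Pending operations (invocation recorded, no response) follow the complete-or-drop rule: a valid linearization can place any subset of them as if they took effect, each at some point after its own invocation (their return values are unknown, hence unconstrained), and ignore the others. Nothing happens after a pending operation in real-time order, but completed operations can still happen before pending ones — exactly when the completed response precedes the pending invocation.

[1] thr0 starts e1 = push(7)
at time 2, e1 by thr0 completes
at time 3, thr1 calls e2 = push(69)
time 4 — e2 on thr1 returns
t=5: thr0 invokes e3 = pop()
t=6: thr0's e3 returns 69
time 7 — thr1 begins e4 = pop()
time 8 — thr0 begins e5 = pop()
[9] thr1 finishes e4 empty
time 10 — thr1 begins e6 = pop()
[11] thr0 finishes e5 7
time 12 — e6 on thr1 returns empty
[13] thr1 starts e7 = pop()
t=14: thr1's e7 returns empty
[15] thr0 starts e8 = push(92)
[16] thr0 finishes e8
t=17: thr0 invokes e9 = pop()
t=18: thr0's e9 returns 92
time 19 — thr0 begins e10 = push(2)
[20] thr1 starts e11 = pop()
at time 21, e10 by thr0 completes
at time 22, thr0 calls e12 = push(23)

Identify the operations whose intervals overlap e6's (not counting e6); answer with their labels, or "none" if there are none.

concurrent with e6 ([10,12]): every op whose interval crosses 10..12
e1 [1,2]: before
e2 [3,4]: before
e3 [5,6]: before
e4 [7,9]: before
e5 [8,11]: concurrent
e7 [13,14]: after
e8 [15,16]: after
e9 [17,18]: after
e10 [19,21]: after
e11 [20,…): after
e12 [22,…): after

e5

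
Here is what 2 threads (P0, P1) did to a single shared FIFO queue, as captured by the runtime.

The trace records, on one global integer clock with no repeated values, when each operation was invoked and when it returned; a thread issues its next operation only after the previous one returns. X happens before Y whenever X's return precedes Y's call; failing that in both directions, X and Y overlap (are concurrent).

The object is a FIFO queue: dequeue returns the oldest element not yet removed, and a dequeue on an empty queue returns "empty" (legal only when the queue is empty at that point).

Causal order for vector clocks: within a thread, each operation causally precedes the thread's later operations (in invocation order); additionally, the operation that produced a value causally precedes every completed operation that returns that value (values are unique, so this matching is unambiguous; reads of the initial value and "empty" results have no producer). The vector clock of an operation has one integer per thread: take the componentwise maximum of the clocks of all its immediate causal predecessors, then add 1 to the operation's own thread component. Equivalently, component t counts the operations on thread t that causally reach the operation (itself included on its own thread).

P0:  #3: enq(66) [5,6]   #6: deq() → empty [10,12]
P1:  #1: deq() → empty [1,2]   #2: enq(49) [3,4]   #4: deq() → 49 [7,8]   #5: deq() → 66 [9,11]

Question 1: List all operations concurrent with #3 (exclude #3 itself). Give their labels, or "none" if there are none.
Answer: none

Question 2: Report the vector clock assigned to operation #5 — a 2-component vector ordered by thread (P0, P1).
Answer: (1, 4)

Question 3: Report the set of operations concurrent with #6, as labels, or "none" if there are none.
Answer: #5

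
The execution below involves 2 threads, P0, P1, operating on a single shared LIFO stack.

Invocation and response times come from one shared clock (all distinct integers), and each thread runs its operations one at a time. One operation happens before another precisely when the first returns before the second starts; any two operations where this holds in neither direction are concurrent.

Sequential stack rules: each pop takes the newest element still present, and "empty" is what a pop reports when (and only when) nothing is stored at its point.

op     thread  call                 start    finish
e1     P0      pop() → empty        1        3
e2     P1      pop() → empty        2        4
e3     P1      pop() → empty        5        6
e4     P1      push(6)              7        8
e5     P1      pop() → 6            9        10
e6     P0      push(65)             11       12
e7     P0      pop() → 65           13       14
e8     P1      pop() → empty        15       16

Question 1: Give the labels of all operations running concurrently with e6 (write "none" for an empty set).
Answer: none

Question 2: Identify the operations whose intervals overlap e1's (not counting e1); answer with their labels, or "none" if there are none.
Answer: e2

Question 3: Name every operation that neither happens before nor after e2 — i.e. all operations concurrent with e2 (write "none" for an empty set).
Answer: e1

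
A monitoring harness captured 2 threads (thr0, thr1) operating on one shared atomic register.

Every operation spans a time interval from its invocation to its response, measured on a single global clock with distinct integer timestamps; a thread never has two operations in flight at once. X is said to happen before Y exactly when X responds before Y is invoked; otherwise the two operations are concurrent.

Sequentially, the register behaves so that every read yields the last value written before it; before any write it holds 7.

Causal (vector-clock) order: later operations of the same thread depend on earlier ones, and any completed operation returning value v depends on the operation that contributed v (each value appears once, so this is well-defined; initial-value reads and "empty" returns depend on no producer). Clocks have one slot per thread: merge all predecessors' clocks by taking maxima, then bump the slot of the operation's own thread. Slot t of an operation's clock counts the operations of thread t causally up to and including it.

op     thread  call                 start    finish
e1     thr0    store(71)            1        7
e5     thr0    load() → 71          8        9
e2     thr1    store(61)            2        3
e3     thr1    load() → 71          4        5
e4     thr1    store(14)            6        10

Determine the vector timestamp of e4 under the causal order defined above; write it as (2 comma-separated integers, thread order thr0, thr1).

e2 (invocation 2): nothing precedes it; thr1's component alone gives (0, 1)
e1 (invocation 1): nothing precedes it; thr0's component alone gives (1, 0)
e5, invoked 8, takes VC(e1)=(1, 0) under max, adds 1 for thr0 → (2, 0)
e3, invoked 4, takes VC(e1)=(1, 0), VC(e2)=(0, 1) under max, adds 1 for thr1 → (1, 2)
e4, invoked 6, takes VC(e3)=(1, 2) under max, adds 1 for thr1 → (1, 3)
target: VC(e4) = (1, 3)

(1, 3)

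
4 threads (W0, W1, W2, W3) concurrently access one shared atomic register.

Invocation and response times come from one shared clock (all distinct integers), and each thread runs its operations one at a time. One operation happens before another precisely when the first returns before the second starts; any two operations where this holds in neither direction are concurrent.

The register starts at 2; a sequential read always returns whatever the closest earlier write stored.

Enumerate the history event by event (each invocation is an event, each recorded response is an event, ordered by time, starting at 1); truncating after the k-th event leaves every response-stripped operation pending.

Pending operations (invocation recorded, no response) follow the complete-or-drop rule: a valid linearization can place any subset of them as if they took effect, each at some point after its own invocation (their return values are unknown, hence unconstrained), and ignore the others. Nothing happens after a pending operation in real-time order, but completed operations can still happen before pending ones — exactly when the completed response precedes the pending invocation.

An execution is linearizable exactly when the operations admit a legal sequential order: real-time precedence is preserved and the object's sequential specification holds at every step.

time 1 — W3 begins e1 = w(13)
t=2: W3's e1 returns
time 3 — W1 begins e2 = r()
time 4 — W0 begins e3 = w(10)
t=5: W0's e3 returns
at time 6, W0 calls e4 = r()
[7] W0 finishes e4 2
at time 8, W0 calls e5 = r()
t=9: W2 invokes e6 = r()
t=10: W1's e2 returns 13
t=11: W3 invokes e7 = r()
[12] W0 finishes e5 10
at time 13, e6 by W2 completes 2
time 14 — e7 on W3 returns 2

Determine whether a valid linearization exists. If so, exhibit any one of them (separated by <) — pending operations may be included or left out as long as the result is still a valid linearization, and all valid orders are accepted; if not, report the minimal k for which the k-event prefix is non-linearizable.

through event 6 a valid linearization exists; event 7 (e4 responding at time 7) ends that
the completed operations (3 total) allow one real-time order; the atomic register replay rejects it
every completion of the 1 pending operation (e2) was checked; none linearizes
one such order, e1, e3, e4 (pending dropped), breaks at step 3 where e4 r() → 2 is illegal

not linearizable — minimal violating prefix: 7 events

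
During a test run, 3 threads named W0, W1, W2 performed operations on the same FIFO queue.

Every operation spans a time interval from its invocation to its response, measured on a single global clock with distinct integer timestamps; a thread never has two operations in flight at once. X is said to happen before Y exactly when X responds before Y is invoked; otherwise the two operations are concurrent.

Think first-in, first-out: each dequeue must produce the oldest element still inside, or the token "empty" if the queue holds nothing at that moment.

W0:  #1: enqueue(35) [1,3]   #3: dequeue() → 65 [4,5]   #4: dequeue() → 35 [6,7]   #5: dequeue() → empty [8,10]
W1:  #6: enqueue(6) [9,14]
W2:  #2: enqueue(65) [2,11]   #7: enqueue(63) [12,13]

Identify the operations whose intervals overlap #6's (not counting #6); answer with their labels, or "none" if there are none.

#6 spans [9,14]: anything still running between times 9 and 14 counts as concurrent
#1 [1,3]: before
#2 [2,11]: concurrent
#3 [4,5]: before
#4 [6,7]: before
#5 [8,10]: concurrent
#7 [12,13]: concurrent

#2, #5, #7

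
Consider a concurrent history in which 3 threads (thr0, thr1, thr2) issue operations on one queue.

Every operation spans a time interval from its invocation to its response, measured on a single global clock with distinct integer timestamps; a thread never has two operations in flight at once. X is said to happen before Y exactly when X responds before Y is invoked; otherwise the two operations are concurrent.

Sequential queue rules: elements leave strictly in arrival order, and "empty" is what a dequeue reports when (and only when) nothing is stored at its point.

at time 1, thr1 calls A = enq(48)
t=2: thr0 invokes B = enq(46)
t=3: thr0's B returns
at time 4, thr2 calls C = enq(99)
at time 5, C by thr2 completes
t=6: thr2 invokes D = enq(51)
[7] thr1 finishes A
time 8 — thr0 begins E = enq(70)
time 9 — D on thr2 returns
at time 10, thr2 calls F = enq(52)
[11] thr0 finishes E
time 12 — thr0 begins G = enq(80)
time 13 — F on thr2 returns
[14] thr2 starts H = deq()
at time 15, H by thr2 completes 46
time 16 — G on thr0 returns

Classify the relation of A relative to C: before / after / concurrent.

concurrent

A spans [1,7], C spans [4,5]
the intervals overlap in both directions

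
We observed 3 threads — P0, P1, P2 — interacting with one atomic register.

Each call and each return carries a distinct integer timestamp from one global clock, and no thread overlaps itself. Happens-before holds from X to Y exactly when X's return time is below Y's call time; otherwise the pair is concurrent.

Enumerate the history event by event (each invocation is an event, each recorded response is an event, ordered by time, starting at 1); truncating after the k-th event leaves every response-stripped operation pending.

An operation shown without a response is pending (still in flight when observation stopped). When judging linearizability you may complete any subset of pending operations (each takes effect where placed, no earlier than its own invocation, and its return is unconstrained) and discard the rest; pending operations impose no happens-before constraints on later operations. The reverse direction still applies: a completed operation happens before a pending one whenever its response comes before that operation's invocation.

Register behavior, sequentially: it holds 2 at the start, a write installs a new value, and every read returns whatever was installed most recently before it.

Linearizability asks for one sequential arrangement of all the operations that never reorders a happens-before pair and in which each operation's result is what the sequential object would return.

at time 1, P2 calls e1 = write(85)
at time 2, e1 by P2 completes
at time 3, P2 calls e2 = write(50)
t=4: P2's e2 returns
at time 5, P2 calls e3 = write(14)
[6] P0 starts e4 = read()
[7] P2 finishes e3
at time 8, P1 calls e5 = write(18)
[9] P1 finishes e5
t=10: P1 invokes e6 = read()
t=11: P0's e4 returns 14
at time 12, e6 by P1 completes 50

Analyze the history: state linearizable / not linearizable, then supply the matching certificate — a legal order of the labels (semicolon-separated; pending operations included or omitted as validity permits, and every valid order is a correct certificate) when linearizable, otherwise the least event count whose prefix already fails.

not linearizable — minimal violating prefix: 12 events

through event 11 a valid linearization exists; event 12 (e6 responding at time 12) ends that
every one of the 4 real-time-consistent orders over 6 completed atomic register ops fails the sequential spec
for example e1, e2, e3, e4, e5, e6 fails at step 6: e6 read() → 50 is not legal there
for example e1, e2, e3, e5, e4, e6 fails at step 5: e4 read() → 14 is not legal there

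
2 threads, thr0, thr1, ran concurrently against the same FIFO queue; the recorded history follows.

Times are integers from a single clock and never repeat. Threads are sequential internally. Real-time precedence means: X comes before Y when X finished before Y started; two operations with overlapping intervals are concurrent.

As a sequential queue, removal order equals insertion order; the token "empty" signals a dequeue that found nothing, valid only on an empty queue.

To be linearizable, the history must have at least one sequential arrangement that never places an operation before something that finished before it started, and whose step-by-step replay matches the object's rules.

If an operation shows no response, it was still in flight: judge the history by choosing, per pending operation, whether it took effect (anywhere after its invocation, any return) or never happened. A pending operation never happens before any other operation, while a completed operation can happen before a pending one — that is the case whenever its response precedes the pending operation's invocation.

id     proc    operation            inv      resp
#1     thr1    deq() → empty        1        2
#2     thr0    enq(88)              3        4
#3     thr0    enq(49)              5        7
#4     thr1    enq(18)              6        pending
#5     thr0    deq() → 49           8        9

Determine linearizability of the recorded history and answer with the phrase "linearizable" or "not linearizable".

not linearizable

the violation lands at event 9, #5's response at time 9: events 1..8 linearize, events 1..9 do not
exactly one order of the 4 completed ops respects real time; the FIFO queue replay fails
include/drop combinations of the 1 pending operation (#4) were all tried; none helps
e.g. #1, #2, #3, #5 (pending dropped): illegal at step 4, since #5 deq() → 49 cannot apply there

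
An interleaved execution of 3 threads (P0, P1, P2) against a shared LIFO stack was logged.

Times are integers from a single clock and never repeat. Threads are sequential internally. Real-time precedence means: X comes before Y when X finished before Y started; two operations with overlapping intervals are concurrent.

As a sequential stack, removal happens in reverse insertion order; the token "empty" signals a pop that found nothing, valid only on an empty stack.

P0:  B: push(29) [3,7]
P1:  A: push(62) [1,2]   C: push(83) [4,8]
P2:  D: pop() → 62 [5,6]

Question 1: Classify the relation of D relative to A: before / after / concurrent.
Answer: after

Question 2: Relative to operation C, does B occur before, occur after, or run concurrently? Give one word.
Answer: concurrent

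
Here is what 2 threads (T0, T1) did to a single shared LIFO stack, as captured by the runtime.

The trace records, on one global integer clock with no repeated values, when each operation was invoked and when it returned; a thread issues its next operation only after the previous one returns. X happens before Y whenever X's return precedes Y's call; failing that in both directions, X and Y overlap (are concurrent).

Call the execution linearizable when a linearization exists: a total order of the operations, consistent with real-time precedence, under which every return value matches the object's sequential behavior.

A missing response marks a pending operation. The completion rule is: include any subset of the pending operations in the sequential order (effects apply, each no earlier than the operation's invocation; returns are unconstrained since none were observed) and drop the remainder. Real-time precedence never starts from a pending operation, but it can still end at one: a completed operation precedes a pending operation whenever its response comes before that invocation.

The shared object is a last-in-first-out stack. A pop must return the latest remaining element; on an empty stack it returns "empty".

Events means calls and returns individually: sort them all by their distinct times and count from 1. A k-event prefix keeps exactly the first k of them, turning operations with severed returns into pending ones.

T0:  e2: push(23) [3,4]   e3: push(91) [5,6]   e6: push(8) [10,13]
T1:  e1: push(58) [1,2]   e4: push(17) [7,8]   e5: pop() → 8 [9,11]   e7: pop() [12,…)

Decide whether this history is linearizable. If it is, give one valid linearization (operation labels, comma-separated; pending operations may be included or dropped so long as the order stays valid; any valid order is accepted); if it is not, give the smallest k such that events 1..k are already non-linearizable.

after step 1 (e1 push(58)): stack <58>
after step 2 (e2 push(23)): stack <58,23>
after step 3 (e3 push(91)): stack <58,23,91>
after step 4 (e4 push(17)): stack <58,23,91,17>
after step 5 (e6 push(8)): stack <58,23,91,17,8>
after step 6 (e5 pop() → 8): stack <58,23,91,17>

linearizable — witness: e1, e2, e3, e4, e6, e5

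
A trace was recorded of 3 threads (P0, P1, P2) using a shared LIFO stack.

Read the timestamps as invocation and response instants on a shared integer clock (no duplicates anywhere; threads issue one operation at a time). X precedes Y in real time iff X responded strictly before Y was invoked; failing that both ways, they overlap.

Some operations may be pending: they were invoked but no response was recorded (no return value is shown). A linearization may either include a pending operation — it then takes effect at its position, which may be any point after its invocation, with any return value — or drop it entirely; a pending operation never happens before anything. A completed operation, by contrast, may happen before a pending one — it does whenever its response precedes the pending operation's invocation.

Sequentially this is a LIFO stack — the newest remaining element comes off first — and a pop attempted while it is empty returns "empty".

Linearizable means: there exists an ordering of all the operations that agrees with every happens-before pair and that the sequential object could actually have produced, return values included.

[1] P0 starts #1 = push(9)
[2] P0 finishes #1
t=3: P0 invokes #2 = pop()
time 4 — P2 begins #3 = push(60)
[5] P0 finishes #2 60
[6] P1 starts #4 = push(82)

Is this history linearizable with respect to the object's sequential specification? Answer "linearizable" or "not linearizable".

linearizable

one valid linearization: #1, #3, #2
after step 1 (#1 push(9)): stack <9>
after step 2 (#3 push(60) (pending, included)): stack <9,60>
after step 3 (#2 pop() → 60): stack <9>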